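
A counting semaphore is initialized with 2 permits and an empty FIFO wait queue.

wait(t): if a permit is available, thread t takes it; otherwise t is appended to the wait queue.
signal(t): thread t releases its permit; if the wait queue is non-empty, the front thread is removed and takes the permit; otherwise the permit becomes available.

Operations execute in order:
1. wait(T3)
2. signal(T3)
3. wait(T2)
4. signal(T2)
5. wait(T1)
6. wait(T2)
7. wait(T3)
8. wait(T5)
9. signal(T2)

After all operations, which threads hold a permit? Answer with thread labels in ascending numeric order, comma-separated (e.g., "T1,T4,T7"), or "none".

Answer: T1,T3

Derivation:
Step 1: wait(T3) -> count=1 queue=[] holders={T3}
Step 2: signal(T3) -> count=2 queue=[] holders={none}
Step 3: wait(T2) -> count=1 queue=[] holders={T2}
Step 4: signal(T2) -> count=2 queue=[] holders={none}
Step 5: wait(T1) -> count=1 queue=[] holders={T1}
Step 6: wait(T2) -> count=0 queue=[] holders={T1,T2}
Step 7: wait(T3) -> count=0 queue=[T3] holders={T1,T2}
Step 8: wait(T5) -> count=0 queue=[T3,T5] holders={T1,T2}
Step 9: signal(T2) -> count=0 queue=[T5] holders={T1,T3}
Final holders: T1,T3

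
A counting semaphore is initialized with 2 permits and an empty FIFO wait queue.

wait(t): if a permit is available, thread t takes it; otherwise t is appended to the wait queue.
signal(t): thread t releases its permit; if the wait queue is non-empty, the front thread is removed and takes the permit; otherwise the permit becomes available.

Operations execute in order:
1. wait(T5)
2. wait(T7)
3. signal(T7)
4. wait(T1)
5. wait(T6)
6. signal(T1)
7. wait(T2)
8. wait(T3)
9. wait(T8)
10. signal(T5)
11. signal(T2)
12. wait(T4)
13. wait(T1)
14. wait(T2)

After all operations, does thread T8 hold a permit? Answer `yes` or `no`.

Answer: no

Derivation:
Step 1: wait(T5) -> count=1 queue=[] holders={T5}
Step 2: wait(T7) -> count=0 queue=[] holders={T5,T7}
Step 3: signal(T7) -> count=1 queue=[] holders={T5}
Step 4: wait(T1) -> count=0 queue=[] holders={T1,T5}
Step 5: wait(T6) -> count=0 queue=[T6] holders={T1,T5}
Step 6: signal(T1) -> count=0 queue=[] holders={T5,T6}
Step 7: wait(T2) -> count=0 queue=[T2] holders={T5,T6}
Step 8: wait(T3) -> count=0 queue=[T2,T3] holders={T5,T6}
Step 9: wait(T8) -> count=0 queue=[T2,T3,T8] holders={T5,T6}
Step 10: signal(T5) -> count=0 queue=[T3,T8] holders={T2,T6}
Step 11: signal(T2) -> count=0 queue=[T8] holders={T3,T6}
Step 12: wait(T4) -> count=0 queue=[T8,T4] holders={T3,T6}
Step 13: wait(T1) -> count=0 queue=[T8,T4,T1] holders={T3,T6}
Step 14: wait(T2) -> count=0 queue=[T8,T4,T1,T2] holders={T3,T6}
Final holders: {T3,T6} -> T8 not in holders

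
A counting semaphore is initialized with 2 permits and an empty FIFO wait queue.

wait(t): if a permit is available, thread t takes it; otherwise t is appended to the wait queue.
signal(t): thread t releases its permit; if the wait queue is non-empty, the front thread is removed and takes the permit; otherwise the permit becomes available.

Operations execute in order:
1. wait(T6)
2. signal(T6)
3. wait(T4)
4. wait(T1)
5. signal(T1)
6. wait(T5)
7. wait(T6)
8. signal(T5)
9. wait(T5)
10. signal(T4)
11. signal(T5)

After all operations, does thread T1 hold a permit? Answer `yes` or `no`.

Answer: no

Derivation:
Step 1: wait(T6) -> count=1 queue=[] holders={T6}
Step 2: signal(T6) -> count=2 queue=[] holders={none}
Step 3: wait(T4) -> count=1 queue=[] holders={T4}
Step 4: wait(T1) -> count=0 queue=[] holders={T1,T4}
Step 5: signal(T1) -> count=1 queue=[] holders={T4}
Step 6: wait(T5) -> count=0 queue=[] holders={T4,T5}
Step 7: wait(T6) -> count=0 queue=[T6] holders={T4,T5}
Step 8: signal(T5) -> count=0 queue=[] holders={T4,T6}
Step 9: wait(T5) -> count=0 queue=[T5] holders={T4,T6}
Step 10: signal(T4) -> count=0 queue=[] holders={T5,T6}
Step 11: signal(T5) -> count=1 queue=[] holders={T6}
Final holders: {T6} -> T1 not in holders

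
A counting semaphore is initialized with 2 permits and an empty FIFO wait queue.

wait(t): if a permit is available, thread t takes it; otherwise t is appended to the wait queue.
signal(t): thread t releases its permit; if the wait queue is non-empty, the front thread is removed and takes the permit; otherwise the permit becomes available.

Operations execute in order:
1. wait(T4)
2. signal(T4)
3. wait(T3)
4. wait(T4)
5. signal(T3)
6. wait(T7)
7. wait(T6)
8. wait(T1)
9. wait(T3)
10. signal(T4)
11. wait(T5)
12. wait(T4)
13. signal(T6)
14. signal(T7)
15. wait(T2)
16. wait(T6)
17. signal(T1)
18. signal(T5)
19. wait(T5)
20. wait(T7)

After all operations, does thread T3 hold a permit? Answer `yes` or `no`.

Step 1: wait(T4) -> count=1 queue=[] holders={T4}
Step 2: signal(T4) -> count=2 queue=[] holders={none}
Step 3: wait(T3) -> count=1 queue=[] holders={T3}
Step 4: wait(T4) -> count=0 queue=[] holders={T3,T4}
Step 5: signal(T3) -> count=1 queue=[] holders={T4}
Step 6: wait(T7) -> count=0 queue=[] holders={T4,T7}
Step 7: wait(T6) -> count=0 queue=[T6] holders={T4,T7}
Step 8: wait(T1) -> count=0 queue=[T6,T1] holders={T4,T7}
Step 9: wait(T3) -> count=0 queue=[T6,T1,T3] holders={T4,T7}
Step 10: signal(T4) -> count=0 queue=[T1,T3] holders={T6,T7}
Step 11: wait(T5) -> count=0 queue=[T1,T3,T5] holders={T6,T7}
Step 12: wait(T4) -> count=0 queue=[T1,T3,T5,T4] holders={T6,T7}
Step 13: signal(T6) -> count=0 queue=[T3,T5,T4] holders={T1,T7}
Step 14: signal(T7) -> count=0 queue=[T5,T4] holders={T1,T3}
Step 15: wait(T2) -> count=0 queue=[T5,T4,T2] holders={T1,T3}
Step 16: wait(T6) -> count=0 queue=[T5,T4,T2,T6] holders={T1,T3}
Step 17: signal(T1) -> count=0 queue=[T4,T2,T6] holders={T3,T5}
Step 18: signal(T5) -> count=0 queue=[T2,T6] holders={T3,T4}
Step 19: wait(T5) -> count=0 queue=[T2,T6,T5] holders={T3,T4}
Step 20: wait(T7) -> count=0 queue=[T2,T6,T5,T7] holders={T3,T4}
Final holders: {T3,T4} -> T3 in holders

Answer: yes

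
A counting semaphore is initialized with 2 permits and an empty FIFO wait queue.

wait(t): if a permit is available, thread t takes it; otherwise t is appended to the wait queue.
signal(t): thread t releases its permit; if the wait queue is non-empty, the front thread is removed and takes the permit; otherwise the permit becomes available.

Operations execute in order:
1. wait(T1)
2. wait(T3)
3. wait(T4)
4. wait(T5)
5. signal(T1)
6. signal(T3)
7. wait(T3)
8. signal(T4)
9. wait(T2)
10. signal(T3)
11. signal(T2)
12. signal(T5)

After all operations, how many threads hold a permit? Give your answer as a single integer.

Answer: 0

Derivation:
Step 1: wait(T1) -> count=1 queue=[] holders={T1}
Step 2: wait(T3) -> count=0 queue=[] holders={T1,T3}
Step 3: wait(T4) -> count=0 queue=[T4] holders={T1,T3}
Step 4: wait(T5) -> count=0 queue=[T4,T5] holders={T1,T3}
Step 5: signal(T1) -> count=0 queue=[T5] holders={T3,T4}
Step 6: signal(T3) -> count=0 queue=[] holders={T4,T5}
Step 7: wait(T3) -> count=0 queue=[T3] holders={T4,T5}
Step 8: signal(T4) -> count=0 queue=[] holders={T3,T5}
Step 9: wait(T2) -> count=0 queue=[T2] holders={T3,T5}
Step 10: signal(T3) -> count=0 queue=[] holders={T2,T5}
Step 11: signal(T2) -> count=1 queue=[] holders={T5}
Step 12: signal(T5) -> count=2 queue=[] holders={none}
Final holders: {none} -> 0 thread(s)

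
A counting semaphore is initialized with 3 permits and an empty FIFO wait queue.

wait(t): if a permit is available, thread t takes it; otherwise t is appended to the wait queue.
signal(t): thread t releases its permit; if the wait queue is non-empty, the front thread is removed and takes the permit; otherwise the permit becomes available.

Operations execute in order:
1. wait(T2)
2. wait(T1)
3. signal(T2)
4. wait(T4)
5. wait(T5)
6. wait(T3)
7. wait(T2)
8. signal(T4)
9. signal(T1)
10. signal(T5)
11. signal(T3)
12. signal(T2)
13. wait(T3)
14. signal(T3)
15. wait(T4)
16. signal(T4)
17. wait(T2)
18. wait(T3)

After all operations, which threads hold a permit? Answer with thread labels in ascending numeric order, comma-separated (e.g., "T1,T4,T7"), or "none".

Answer: T2,T3

Derivation:
Step 1: wait(T2) -> count=2 queue=[] holders={T2}
Step 2: wait(T1) -> count=1 queue=[] holders={T1,T2}
Step 3: signal(T2) -> count=2 queue=[] holders={T1}
Step 4: wait(T4) -> count=1 queue=[] holders={T1,T4}
Step 5: wait(T5) -> count=0 queue=[] holders={T1,T4,T5}
Step 6: wait(T3) -> count=0 queue=[T3] holders={T1,T4,T5}
Step 7: wait(T2) -> count=0 queue=[T3,T2] holders={T1,T4,T5}
Step 8: signal(T4) -> count=0 queue=[T2] holders={T1,T3,T5}
Step 9: signal(T1) -> count=0 queue=[] holders={T2,T3,T5}
Step 10: signal(T5) -> count=1 queue=[] holders={T2,T3}
Step 11: signal(T3) -> count=2 queue=[] holders={T2}
Step 12: signal(T2) -> count=3 queue=[] holders={none}
Step 13: wait(T3) -> count=2 queue=[] holders={T3}
Step 14: signal(T3) -> count=3 queue=[] holders={none}
Step 15: wait(T4) -> count=2 queue=[] holders={T4}
Step 16: signal(T4) -> count=3 queue=[] holders={none}
Step 17: wait(T2) -> count=2 queue=[] holders={T2}
Step 18: wait(T3) -> count=1 queue=[] holders={T2,T3}
Final holders: T2,T3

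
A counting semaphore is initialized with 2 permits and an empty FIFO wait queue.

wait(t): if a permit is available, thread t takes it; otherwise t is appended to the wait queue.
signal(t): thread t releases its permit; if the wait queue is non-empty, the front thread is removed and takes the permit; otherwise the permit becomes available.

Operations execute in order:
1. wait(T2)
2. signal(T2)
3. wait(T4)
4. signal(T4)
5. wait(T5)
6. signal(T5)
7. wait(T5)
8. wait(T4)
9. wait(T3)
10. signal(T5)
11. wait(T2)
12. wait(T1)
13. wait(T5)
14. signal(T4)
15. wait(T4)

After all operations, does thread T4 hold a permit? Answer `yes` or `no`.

Answer: no

Derivation:
Step 1: wait(T2) -> count=1 queue=[] holders={T2}
Step 2: signal(T2) -> count=2 queue=[] holders={none}
Step 3: wait(T4) -> count=1 queue=[] holders={T4}
Step 4: signal(T4) -> count=2 queue=[] holders={none}
Step 5: wait(T5) -> count=1 queue=[] holders={T5}
Step 6: signal(T5) -> count=2 queue=[] holders={none}
Step 7: wait(T5) -> count=1 queue=[] holders={T5}
Step 8: wait(T4) -> count=0 queue=[] holders={T4,T5}
Step 9: wait(T3) -> count=0 queue=[T3] holders={T4,T5}
Step 10: signal(T5) -> count=0 queue=[] holders={T3,T4}
Step 11: wait(T2) -> count=0 queue=[T2] holders={T3,T4}
Step 12: wait(T1) -> count=0 queue=[T2,T1] holders={T3,T4}
Step 13: wait(T5) -> count=0 queue=[T2,T1,T5] holders={T3,T4}
Step 14: signal(T4) -> count=0 queue=[T1,T5] holders={T2,T3}
Step 15: wait(T4) -> count=0 queue=[T1,T5,T4] holders={T2,T3}
Final holders: {T2,T3} -> T4 not in holders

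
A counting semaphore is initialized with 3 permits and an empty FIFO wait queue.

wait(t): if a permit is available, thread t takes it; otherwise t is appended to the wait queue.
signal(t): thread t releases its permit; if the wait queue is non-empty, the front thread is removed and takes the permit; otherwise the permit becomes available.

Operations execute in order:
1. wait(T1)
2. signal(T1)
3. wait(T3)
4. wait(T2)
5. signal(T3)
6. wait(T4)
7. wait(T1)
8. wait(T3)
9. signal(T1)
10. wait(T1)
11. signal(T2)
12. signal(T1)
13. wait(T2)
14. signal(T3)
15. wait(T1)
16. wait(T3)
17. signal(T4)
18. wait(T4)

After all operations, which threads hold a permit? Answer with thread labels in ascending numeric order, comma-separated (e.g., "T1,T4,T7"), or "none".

Step 1: wait(T1) -> count=2 queue=[] holders={T1}
Step 2: signal(T1) -> count=3 queue=[] holders={none}
Step 3: wait(T3) -> count=2 queue=[] holders={T3}
Step 4: wait(T2) -> count=1 queue=[] holders={T2,T3}
Step 5: signal(T3) -> count=2 queue=[] holders={T2}
Step 6: wait(T4) -> count=1 queue=[] holders={T2,T4}
Step 7: wait(T1) -> count=0 queue=[] holders={T1,T2,T4}
Step 8: wait(T3) -> count=0 queue=[T3] holders={T1,T2,T4}
Step 9: signal(T1) -> count=0 queue=[] holders={T2,T3,T4}
Step 10: wait(T1) -> count=0 queue=[T1] holders={T2,T3,T4}
Step 11: signal(T2) -> count=0 queue=[] holders={T1,T3,T4}
Step 12: signal(T1) -> count=1 queue=[] holders={T3,T4}
Step 13: wait(T2) -> count=0 queue=[] holders={T2,T3,T4}
Step 14: signal(T3) -> count=1 queue=[] holders={T2,T4}
Step 15: wait(T1) -> count=0 queue=[] holders={T1,T2,T4}
Step 16: wait(T3) -> count=0 queue=[T3] holders={T1,T2,T4}
Step 17: signal(T4) -> count=0 queue=[] holders={T1,T2,T3}
Step 18: wait(T4) -> count=0 queue=[T4] holders={T1,T2,T3}
Final holders: T1,T2,T3

Answer: T1,T2,T3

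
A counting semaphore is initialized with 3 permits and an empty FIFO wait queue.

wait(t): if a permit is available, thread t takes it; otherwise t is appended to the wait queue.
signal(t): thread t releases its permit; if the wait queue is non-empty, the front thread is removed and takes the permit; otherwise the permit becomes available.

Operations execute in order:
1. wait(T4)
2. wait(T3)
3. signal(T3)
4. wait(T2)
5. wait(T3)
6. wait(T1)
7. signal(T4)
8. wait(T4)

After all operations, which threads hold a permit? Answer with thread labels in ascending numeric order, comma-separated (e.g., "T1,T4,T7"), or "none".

Step 1: wait(T4) -> count=2 queue=[] holders={T4}
Step 2: wait(T3) -> count=1 queue=[] holders={T3,T4}
Step 3: signal(T3) -> count=2 queue=[] holders={T4}
Step 4: wait(T2) -> count=1 queue=[] holders={T2,T4}
Step 5: wait(T3) -> count=0 queue=[] holders={T2,T3,T4}
Step 6: wait(T1) -> count=0 queue=[T1] holders={T2,T3,T4}
Step 7: signal(T4) -> count=0 queue=[] holders={T1,T2,T3}
Step 8: wait(T4) -> count=0 queue=[T4] holders={T1,T2,T3}
Final holders: T1,T2,T3

Answer: T1,T2,T3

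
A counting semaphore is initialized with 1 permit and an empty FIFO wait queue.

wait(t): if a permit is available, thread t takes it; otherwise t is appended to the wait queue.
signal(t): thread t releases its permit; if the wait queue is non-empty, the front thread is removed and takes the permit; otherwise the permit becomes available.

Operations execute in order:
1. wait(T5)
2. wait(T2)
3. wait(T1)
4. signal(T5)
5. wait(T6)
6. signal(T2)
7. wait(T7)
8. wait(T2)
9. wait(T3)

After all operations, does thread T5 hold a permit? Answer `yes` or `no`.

Step 1: wait(T5) -> count=0 queue=[] holders={T5}
Step 2: wait(T2) -> count=0 queue=[T2] holders={T5}
Step 3: wait(T1) -> count=0 queue=[T2,T1] holders={T5}
Step 4: signal(T5) -> count=0 queue=[T1] holders={T2}
Step 5: wait(T6) -> count=0 queue=[T1,T6] holders={T2}
Step 6: signal(T2) -> count=0 queue=[T6] holders={T1}
Step 7: wait(T7) -> count=0 queue=[T6,T7] holders={T1}
Step 8: wait(T2) -> count=0 queue=[T6,T7,T2] holders={T1}
Step 9: wait(T3) -> count=0 queue=[T6,T7,T2,T3] holders={T1}
Final holders: {T1} -> T5 not in holders

Answer: no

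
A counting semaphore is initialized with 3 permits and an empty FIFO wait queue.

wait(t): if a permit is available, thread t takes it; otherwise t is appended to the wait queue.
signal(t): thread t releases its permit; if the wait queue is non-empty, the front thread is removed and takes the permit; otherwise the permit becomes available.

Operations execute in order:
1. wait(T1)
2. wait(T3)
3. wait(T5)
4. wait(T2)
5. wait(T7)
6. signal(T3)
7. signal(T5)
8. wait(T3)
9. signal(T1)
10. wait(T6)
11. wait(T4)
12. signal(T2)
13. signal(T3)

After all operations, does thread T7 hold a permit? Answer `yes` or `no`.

Step 1: wait(T1) -> count=2 queue=[] holders={T1}
Step 2: wait(T3) -> count=1 queue=[] holders={T1,T3}
Step 3: wait(T5) -> count=0 queue=[] holders={T1,T3,T5}
Step 4: wait(T2) -> count=0 queue=[T2] holders={T1,T3,T5}
Step 5: wait(T7) -> count=0 queue=[T2,T7] holders={T1,T3,T5}
Step 6: signal(T3) -> count=0 queue=[T7] holders={T1,T2,T5}
Step 7: signal(T5) -> count=0 queue=[] holders={T1,T2,T7}
Step 8: wait(T3) -> count=0 queue=[T3] holders={T1,T2,T7}
Step 9: signal(T1) -> count=0 queue=[] holders={T2,T3,T7}
Step 10: wait(T6) -> count=0 queue=[T6] holders={T2,T3,T7}
Step 11: wait(T4) -> count=0 queue=[T6,T4] holders={T2,T3,T7}
Step 12: signal(T2) -> count=0 queue=[T4] holders={T3,T6,T7}
Step 13: signal(T3) -> count=0 queue=[] holders={T4,T6,T7}
Final holders: {T4,T6,T7} -> T7 in holders

Answer: yes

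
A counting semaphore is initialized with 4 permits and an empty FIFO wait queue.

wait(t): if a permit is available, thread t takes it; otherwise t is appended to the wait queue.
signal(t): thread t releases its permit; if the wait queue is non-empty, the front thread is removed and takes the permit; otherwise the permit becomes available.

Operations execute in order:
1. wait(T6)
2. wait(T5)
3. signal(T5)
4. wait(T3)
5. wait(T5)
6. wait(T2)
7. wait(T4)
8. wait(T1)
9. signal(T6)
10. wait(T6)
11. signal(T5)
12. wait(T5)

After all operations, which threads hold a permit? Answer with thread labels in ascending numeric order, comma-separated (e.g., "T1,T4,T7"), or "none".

Step 1: wait(T6) -> count=3 queue=[] holders={T6}
Step 2: wait(T5) -> count=2 queue=[] holders={T5,T6}
Step 3: signal(T5) -> count=3 queue=[] holders={T6}
Step 4: wait(T3) -> count=2 queue=[] holders={T3,T6}
Step 5: wait(T5) -> count=1 queue=[] holders={T3,T5,T6}
Step 6: wait(T2) -> count=0 queue=[] holders={T2,T3,T5,T6}
Step 7: wait(T4) -> count=0 queue=[T4] holders={T2,T3,T5,T6}
Step 8: wait(T1) -> count=0 queue=[T4,T1] holders={T2,T3,T5,T6}
Step 9: signal(T6) -> count=0 queue=[T1] holders={T2,T3,T4,T5}
Step 10: wait(T6) -> count=0 queue=[T1,T6] holders={T2,T3,T4,T5}
Step 11: signal(T5) -> count=0 queue=[T6] holders={T1,T2,T3,T4}
Step 12: wait(T5) -> count=0 queue=[T6,T5] holders={T1,T2,T3,T4}
Final holders: T1,T2,T3,T4

Answer: T1,T2,T3,T4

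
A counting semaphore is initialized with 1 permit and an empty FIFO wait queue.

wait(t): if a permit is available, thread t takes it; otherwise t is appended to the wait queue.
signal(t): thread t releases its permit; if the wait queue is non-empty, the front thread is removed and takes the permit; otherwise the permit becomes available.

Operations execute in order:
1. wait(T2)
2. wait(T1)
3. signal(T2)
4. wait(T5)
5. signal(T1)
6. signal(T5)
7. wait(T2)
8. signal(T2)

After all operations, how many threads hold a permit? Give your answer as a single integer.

Step 1: wait(T2) -> count=0 queue=[] holders={T2}
Step 2: wait(T1) -> count=0 queue=[T1] holders={T2}
Step 3: signal(T2) -> count=0 queue=[] holders={T1}
Step 4: wait(T5) -> count=0 queue=[T5] holders={T1}
Step 5: signal(T1) -> count=0 queue=[] holders={T5}
Step 6: signal(T5) -> count=1 queue=[] holders={none}
Step 7: wait(T2) -> count=0 queue=[] holders={T2}
Step 8: signal(T2) -> count=1 queue=[] holders={none}
Final holders: {none} -> 0 thread(s)

Answer: 0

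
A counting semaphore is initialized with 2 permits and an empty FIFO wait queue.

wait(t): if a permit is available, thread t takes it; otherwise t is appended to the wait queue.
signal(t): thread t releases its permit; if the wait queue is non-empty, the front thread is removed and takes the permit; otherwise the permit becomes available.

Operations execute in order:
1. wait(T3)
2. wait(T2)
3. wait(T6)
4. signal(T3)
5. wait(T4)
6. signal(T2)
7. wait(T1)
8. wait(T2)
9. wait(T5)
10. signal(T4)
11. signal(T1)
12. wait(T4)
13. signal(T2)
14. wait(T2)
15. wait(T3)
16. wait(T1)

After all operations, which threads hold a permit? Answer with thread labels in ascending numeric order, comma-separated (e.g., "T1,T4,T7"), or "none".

Step 1: wait(T3) -> count=1 queue=[] holders={T3}
Step 2: wait(T2) -> count=0 queue=[] holders={T2,T3}
Step 3: wait(T6) -> count=0 queue=[T6] holders={T2,T3}
Step 4: signal(T3) -> count=0 queue=[] holders={T2,T6}
Step 5: wait(T4) -> count=0 queue=[T4] holders={T2,T6}
Step 6: signal(T2) -> count=0 queue=[] holders={T4,T6}
Step 7: wait(T1) -> count=0 queue=[T1] holders={T4,T6}
Step 8: wait(T2) -> count=0 queue=[T1,T2] holders={T4,T6}
Step 9: wait(T5) -> count=0 queue=[T1,T2,T5] holders={T4,T6}
Step 10: signal(T4) -> count=0 queue=[T2,T5] holders={T1,T6}
Step 11: signal(T1) -> count=0 queue=[T5] holders={T2,T6}
Step 12: wait(T4) -> count=0 queue=[T5,T4] holders={T2,T6}
Step 13: signal(T2) -> count=0 queue=[T4] holders={T5,T6}
Step 14: wait(T2) -> count=0 queue=[T4,T2] holders={T5,T6}
Step 15: wait(T3) -> count=0 queue=[T4,T2,T3] holders={T5,T6}
Step 16: wait(T1) -> count=0 queue=[T4,T2,T3,T1] holders={T5,T6}
Final holders: T5,T6

Answer: T5,T6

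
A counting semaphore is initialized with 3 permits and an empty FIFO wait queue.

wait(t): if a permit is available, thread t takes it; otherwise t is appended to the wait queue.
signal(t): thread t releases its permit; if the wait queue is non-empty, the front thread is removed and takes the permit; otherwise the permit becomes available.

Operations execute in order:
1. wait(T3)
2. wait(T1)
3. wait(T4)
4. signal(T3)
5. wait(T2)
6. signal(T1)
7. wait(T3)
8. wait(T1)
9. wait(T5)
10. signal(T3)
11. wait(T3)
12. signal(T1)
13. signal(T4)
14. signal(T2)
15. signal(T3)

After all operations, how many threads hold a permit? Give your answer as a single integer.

Step 1: wait(T3) -> count=2 queue=[] holders={T3}
Step 2: wait(T1) -> count=1 queue=[] holders={T1,T3}
Step 3: wait(T4) -> count=0 queue=[] holders={T1,T3,T4}
Step 4: signal(T3) -> count=1 queue=[] holders={T1,T4}
Step 5: wait(T2) -> count=0 queue=[] holders={T1,T2,T4}
Step 6: signal(T1) -> count=1 queue=[] holders={T2,T4}
Step 7: wait(T3) -> count=0 queue=[] holders={T2,T3,T4}
Step 8: wait(T1) -> count=0 queue=[T1] holders={T2,T3,T4}
Step 9: wait(T5) -> count=0 queue=[T1,T5] holders={T2,T3,T4}
Step 10: signal(T3) -> count=0 queue=[T5] holders={T1,T2,T4}
Step 11: wait(T3) -> count=0 queue=[T5,T3] holders={T1,T2,T4}
Step 12: signal(T1) -> count=0 queue=[T3] holders={T2,T4,T5}
Step 13: signal(T4) -> count=0 queue=[] holders={T2,T3,T5}
Step 14: signal(T2) -> count=1 queue=[] holders={T3,T5}
Step 15: signal(T3) -> count=2 queue=[] holders={T5}
Final holders: {T5} -> 1 thread(s)

Answer: 1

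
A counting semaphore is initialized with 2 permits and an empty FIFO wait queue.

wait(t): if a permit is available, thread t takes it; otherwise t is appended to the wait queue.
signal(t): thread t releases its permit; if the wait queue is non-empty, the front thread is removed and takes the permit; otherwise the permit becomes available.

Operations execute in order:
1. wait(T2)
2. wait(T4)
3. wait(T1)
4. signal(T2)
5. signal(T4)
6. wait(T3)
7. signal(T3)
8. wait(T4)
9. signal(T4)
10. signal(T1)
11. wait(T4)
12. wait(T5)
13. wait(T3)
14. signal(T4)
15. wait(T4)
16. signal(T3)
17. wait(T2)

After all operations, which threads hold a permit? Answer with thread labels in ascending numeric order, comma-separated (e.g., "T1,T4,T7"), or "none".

Answer: T4,T5

Derivation:
Step 1: wait(T2) -> count=1 queue=[] holders={T2}
Step 2: wait(T4) -> count=0 queue=[] holders={T2,T4}
Step 3: wait(T1) -> count=0 queue=[T1] holders={T2,T4}
Step 4: signal(T2) -> count=0 queue=[] holders={T1,T4}
Step 5: signal(T4) -> count=1 queue=[] holders={T1}
Step 6: wait(T3) -> count=0 queue=[] holders={T1,T3}
Step 7: signal(T3) -> count=1 queue=[] holders={T1}
Step 8: wait(T4) -> count=0 queue=[] holders={T1,T4}
Step 9: signal(T4) -> count=1 queue=[] holders={T1}
Step 10: signal(T1) -> count=2 queue=[] holders={none}
Step 11: wait(T4) -> count=1 queue=[] holders={T4}
Step 12: wait(T5) -> count=0 queue=[] holders={T4,T5}
Step 13: wait(T3) -> count=0 queue=[T3] holders={T4,T5}
Step 14: signal(T4) -> count=0 queue=[] holders={T3,T5}
Step 15: wait(T4) -> count=0 queue=[T4] holders={T3,T5}
Step 16: signal(T3) -> count=0 queue=[] holders={T4,T5}
Step 17: wait(T2) -> count=0 queue=[T2] holders={T4,T5}
Final holders: T4,T5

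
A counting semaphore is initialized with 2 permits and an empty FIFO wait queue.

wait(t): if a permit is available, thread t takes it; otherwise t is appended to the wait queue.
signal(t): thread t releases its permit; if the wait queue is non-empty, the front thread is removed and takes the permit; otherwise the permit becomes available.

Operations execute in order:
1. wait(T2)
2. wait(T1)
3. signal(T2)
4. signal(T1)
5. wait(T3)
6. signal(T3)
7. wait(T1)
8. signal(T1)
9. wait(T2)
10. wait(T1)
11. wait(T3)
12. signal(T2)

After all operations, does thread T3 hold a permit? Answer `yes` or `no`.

Answer: yes

Derivation:
Step 1: wait(T2) -> count=1 queue=[] holders={T2}
Step 2: wait(T1) -> count=0 queue=[] holders={T1,T2}
Step 3: signal(T2) -> count=1 queue=[] holders={T1}
Step 4: signal(T1) -> count=2 queue=[] holders={none}
Step 5: wait(T3) -> count=1 queue=[] holders={T3}
Step 6: signal(T3) -> count=2 queue=[] holders={none}
Step 7: wait(T1) -> count=1 queue=[] holders={T1}
Step 8: signal(T1) -> count=2 queue=[] holders={none}
Step 9: wait(T2) -> count=1 queue=[] holders={T2}
Step 10: wait(T1) -> count=0 queue=[] holders={T1,T2}
Step 11: wait(T3) -> count=0 queue=[T3] holders={T1,T2}
Step 12: signal(T2) -> count=0 queue=[] holders={T1,T3}
Final holders: {T1,T3} -> T3 in holders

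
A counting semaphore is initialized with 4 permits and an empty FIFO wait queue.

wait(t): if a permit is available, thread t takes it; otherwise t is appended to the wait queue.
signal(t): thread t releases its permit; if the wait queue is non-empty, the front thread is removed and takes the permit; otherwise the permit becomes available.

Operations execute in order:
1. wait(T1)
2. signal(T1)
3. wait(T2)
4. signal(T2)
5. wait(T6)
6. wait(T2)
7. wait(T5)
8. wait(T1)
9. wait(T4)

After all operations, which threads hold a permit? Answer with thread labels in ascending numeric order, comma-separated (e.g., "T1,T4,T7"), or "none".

Step 1: wait(T1) -> count=3 queue=[] holders={T1}
Step 2: signal(T1) -> count=4 queue=[] holders={none}
Step 3: wait(T2) -> count=3 queue=[] holders={T2}
Step 4: signal(T2) -> count=4 queue=[] holders={none}
Step 5: wait(T6) -> count=3 queue=[] holders={T6}
Step 6: wait(T2) -> count=2 queue=[] holders={T2,T6}
Step 7: wait(T5) -> count=1 queue=[] holders={T2,T5,T6}
Step 8: wait(T1) -> count=0 queue=[] holders={T1,T2,T5,T6}
Step 9: wait(T4) -> count=0 queue=[T4] holders={T1,T2,T5,T6}
Final holders: T1,T2,T5,T6

Answer: T1,T2,T5,T6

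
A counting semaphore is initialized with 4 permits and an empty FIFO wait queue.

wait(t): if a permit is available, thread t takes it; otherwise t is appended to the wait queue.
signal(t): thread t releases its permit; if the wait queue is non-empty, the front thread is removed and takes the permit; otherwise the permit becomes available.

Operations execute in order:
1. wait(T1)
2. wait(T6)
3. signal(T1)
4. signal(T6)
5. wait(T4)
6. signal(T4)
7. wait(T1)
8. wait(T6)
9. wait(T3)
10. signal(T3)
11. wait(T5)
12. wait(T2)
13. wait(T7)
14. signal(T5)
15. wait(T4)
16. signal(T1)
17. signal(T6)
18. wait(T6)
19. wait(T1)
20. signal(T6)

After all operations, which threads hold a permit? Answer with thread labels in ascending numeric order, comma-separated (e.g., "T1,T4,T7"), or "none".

Answer: T1,T2,T4,T7

Derivation:
Step 1: wait(T1) -> count=3 queue=[] holders={T1}
Step 2: wait(T6) -> count=2 queue=[] holders={T1,T6}
Step 3: signal(T1) -> count=3 queue=[] holders={T6}
Step 4: signal(T6) -> count=4 queue=[] holders={none}
Step 5: wait(T4) -> count=3 queue=[] holders={T4}
Step 6: signal(T4) -> count=4 queue=[] holders={none}
Step 7: wait(T1) -> count=3 queue=[] holders={T1}
Step 8: wait(T6) -> count=2 queue=[] holders={T1,T6}
Step 9: wait(T3) -> count=1 queue=[] holders={T1,T3,T6}
Step 10: signal(T3) -> count=2 queue=[] holders={T1,T6}
Step 11: wait(T5) -> count=1 queue=[] holders={T1,T5,T6}
Step 12: wait(T2) -> count=0 queue=[] holders={T1,T2,T5,T6}
Step 13: wait(T7) -> count=0 queue=[T7] holders={T1,T2,T5,T6}
Step 14: signal(T5) -> count=0 queue=[] holders={T1,T2,T6,T7}
Step 15: wait(T4) -> count=0 queue=[T4] holders={T1,T2,T6,T7}
Step 16: signal(T1) -> count=0 queue=[] holders={T2,T4,T6,T7}
Step 17: signal(T6) -> count=1 queue=[] holders={T2,T4,T7}
Step 18: wait(T6) -> count=0 queue=[] holders={T2,T4,T6,T7}
Step 19: wait(T1) -> count=0 queue=[T1] holders={T2,T4,T6,T7}
Step 20: signal(T6) -> count=0 queue=[] holders={T1,T2,T4,T7}
Final holders: T1,T2,T4,T7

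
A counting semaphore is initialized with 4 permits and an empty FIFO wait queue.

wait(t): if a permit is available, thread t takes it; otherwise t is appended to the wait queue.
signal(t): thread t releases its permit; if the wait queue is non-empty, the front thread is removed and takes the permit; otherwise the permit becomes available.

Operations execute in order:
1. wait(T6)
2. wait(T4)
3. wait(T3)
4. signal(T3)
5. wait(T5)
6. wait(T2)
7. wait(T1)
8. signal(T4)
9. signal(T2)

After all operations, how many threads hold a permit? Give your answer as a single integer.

Step 1: wait(T6) -> count=3 queue=[] holders={T6}
Step 2: wait(T4) -> count=2 queue=[] holders={T4,T6}
Step 3: wait(T3) -> count=1 queue=[] holders={T3,T4,T6}
Step 4: signal(T3) -> count=2 queue=[] holders={T4,T6}
Step 5: wait(T5) -> count=1 queue=[] holders={T4,T5,T6}
Step 6: wait(T2) -> count=0 queue=[] holders={T2,T4,T5,T6}
Step 7: wait(T1) -> count=0 queue=[T1] holders={T2,T4,T5,T6}
Step 8: signal(T4) -> count=0 queue=[] holders={T1,T2,T5,T6}
Step 9: signal(T2) -> count=1 queue=[] holders={T1,T5,T6}
Final holders: {T1,T5,T6} -> 3 thread(s)

Answer: 3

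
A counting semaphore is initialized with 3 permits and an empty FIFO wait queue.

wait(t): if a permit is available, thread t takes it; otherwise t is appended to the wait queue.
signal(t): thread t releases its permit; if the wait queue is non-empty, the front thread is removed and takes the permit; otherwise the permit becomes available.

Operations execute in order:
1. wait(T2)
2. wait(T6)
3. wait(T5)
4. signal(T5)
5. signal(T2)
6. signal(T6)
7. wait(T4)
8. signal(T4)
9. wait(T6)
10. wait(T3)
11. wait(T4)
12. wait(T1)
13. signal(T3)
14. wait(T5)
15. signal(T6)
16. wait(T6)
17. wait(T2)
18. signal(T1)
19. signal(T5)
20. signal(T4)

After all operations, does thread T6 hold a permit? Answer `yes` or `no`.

Answer: yes

Derivation:
Step 1: wait(T2) -> count=2 queue=[] holders={T2}
Step 2: wait(T6) -> count=1 queue=[] holders={T2,T6}
Step 3: wait(T5) -> count=0 queue=[] holders={T2,T5,T6}
Step 4: signal(T5) -> count=1 queue=[] holders={T2,T6}
Step 5: signal(T2) -> count=2 queue=[] holders={T6}
Step 6: signal(T6) -> count=3 queue=[] holders={none}
Step 7: wait(T4) -> count=2 queue=[] holders={T4}
Step 8: signal(T4) -> count=3 queue=[] holders={none}
Step 9: wait(T6) -> count=2 queue=[] holders={T6}
Step 10: wait(T3) -> count=1 queue=[] holders={T3,T6}
Step 11: wait(T4) -> count=0 queue=[] holders={T3,T4,T6}
Step 12: wait(T1) -> count=0 queue=[T1] holders={T3,T4,T6}
Step 13: signal(T3) -> count=0 queue=[] holders={T1,T4,T6}
Step 14: wait(T5) -> count=0 queue=[T5] holders={T1,T4,T6}
Step 15: signal(T6) -> count=0 queue=[] holders={T1,T4,T5}
Step 16: wait(T6) -> count=0 queue=[T6] holders={T1,T4,T5}
Step 17: wait(T2) -> count=0 queue=[T6,T2] holders={T1,T4,T5}
Step 18: signal(T1) -> count=0 queue=[T2] holders={T4,T5,T6}
Step 19: signal(T5) -> count=0 queue=[] holders={T2,T4,T6}
Step 20: signal(T4) -> count=1 queue=[] holders={T2,T6}
Final holders: {T2,T6} -> T6 in holders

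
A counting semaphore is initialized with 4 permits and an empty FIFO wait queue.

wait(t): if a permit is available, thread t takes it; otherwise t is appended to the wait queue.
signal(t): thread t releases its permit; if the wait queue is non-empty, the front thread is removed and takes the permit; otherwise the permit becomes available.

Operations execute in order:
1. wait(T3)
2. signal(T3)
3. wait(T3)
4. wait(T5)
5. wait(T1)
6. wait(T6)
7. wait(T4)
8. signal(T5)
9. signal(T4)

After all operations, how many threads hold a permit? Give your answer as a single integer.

Step 1: wait(T3) -> count=3 queue=[] holders={T3}
Step 2: signal(T3) -> count=4 queue=[] holders={none}
Step 3: wait(T3) -> count=3 queue=[] holders={T3}
Step 4: wait(T5) -> count=2 queue=[] holders={T3,T5}
Step 5: wait(T1) -> count=1 queue=[] holders={T1,T3,T5}
Step 6: wait(T6) -> count=0 queue=[] holders={T1,T3,T5,T6}
Step 7: wait(T4) -> count=0 queue=[T4] holders={T1,T3,T5,T6}
Step 8: signal(T5) -> count=0 queue=[] holders={T1,T3,T4,T6}
Step 9: signal(T4) -> count=1 queue=[] holders={T1,T3,T6}
Final holders: {T1,T3,T6} -> 3 thread(s)

Answer: 3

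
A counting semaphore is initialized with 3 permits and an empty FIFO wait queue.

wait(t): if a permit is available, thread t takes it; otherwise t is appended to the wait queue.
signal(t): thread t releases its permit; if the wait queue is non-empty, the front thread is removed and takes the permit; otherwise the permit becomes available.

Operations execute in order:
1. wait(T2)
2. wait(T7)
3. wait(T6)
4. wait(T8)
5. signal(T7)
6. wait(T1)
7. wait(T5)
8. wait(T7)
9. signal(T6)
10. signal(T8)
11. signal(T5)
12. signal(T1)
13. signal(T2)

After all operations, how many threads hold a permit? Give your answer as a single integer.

Answer: 1

Derivation:
Step 1: wait(T2) -> count=2 queue=[] holders={T2}
Step 2: wait(T7) -> count=1 queue=[] holders={T2,T7}
Step 3: wait(T6) -> count=0 queue=[] holders={T2,T6,T7}
Step 4: wait(T8) -> count=0 queue=[T8] holders={T2,T6,T7}
Step 5: signal(T7) -> count=0 queue=[] holders={T2,T6,T8}
Step 6: wait(T1) -> count=0 queue=[T1] holders={T2,T6,T8}
Step 7: wait(T5) -> count=0 queue=[T1,T5] holders={T2,T6,T8}
Step 8: wait(T7) -> count=0 queue=[T1,T5,T7] holders={T2,T6,T8}
Step 9: signal(T6) -> count=0 queue=[T5,T7] holders={T1,T2,T8}
Step 10: signal(T8) -> count=0 queue=[T7] holders={T1,T2,T5}
Step 11: signal(T5) -> count=0 queue=[] holders={T1,T2,T7}
Step 12: signal(T1) -> count=1 queue=[] holders={T2,T7}
Step 13: signal(T2) -> count=2 queue=[] holders={T7}
Final holders: {T7} -> 1 thread(s)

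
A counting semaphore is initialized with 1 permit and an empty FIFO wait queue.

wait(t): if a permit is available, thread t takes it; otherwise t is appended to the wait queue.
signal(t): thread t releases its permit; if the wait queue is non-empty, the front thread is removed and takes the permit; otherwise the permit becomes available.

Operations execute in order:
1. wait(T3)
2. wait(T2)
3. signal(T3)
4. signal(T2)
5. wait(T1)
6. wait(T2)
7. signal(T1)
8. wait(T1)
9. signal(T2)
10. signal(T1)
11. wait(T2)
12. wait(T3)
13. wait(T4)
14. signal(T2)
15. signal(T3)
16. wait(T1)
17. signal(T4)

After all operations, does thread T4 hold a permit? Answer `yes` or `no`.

Step 1: wait(T3) -> count=0 queue=[] holders={T3}
Step 2: wait(T2) -> count=0 queue=[T2] holders={T3}
Step 3: signal(T3) -> count=0 queue=[] holders={T2}
Step 4: signal(T2) -> count=1 queue=[] holders={none}
Step 5: wait(T1) -> count=0 queue=[] holders={T1}
Step 6: wait(T2) -> count=0 queue=[T2] holders={T1}
Step 7: signal(T1) -> count=0 queue=[] holders={T2}
Step 8: wait(T1) -> count=0 queue=[T1] holders={T2}
Step 9: signal(T2) -> count=0 queue=[] holders={T1}
Step 10: signal(T1) -> count=1 queue=[] holders={none}
Step 11: wait(T2) -> count=0 queue=[] holders={T2}
Step 12: wait(T3) -> count=0 queue=[T3] holders={T2}
Step 13: wait(T4) -> count=0 queue=[T3,T4] holders={T2}
Step 14: signal(T2) -> count=0 queue=[T4] holders={T3}
Step 15: signal(T3) -> count=0 queue=[] holders={T4}
Step 16: wait(T1) -> count=0 queue=[T1] holders={T4}
Step 17: signal(T4) -> count=0 queue=[] holders={T1}
Final holders: {T1} -> T4 not in holders

Answer: no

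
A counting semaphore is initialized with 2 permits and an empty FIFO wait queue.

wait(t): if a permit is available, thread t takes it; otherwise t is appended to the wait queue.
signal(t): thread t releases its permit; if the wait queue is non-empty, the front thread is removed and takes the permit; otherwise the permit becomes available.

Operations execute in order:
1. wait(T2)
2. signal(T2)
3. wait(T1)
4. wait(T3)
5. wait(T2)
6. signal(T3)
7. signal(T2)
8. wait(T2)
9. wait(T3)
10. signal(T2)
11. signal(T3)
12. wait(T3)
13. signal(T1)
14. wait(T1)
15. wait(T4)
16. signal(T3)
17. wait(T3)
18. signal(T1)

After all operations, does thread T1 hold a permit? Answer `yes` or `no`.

Answer: no

Derivation:
Step 1: wait(T2) -> count=1 queue=[] holders={T2}
Step 2: signal(T2) -> count=2 queue=[] holders={none}
Step 3: wait(T1) -> count=1 queue=[] holders={T1}
Step 4: wait(T3) -> count=0 queue=[] holders={T1,T3}
Step 5: wait(T2) -> count=0 queue=[T2] holders={T1,T3}
Step 6: signal(T3) -> count=0 queue=[] holders={T1,T2}
Step 7: signal(T2) -> count=1 queue=[] holders={T1}
Step 8: wait(T2) -> count=0 queue=[] holders={T1,T2}
Step 9: wait(T3) -> count=0 queue=[T3] holders={T1,T2}
Step 10: signal(T2) -> count=0 queue=[] holders={T1,T3}
Step 11: signal(T3) -> count=1 queue=[] holders={T1}
Step 12: wait(T3) -> count=0 queue=[] holders={T1,T3}
Step 13: signal(T1) -> count=1 queue=[] holders={T3}
Step 14: wait(T1) -> count=0 queue=[] holders={T1,T3}
Step 15: wait(T4) -> count=0 queue=[T4] holders={T1,T3}
Step 16: signal(T3) -> count=0 queue=[] holders={T1,T4}
Step 17: wait(T3) -> count=0 queue=[T3] holders={T1,T4}
Step 18: signal(T1) -> count=0 queue=[] holders={T3,T4}
Final holders: {T3,T4} -> T1 not in holders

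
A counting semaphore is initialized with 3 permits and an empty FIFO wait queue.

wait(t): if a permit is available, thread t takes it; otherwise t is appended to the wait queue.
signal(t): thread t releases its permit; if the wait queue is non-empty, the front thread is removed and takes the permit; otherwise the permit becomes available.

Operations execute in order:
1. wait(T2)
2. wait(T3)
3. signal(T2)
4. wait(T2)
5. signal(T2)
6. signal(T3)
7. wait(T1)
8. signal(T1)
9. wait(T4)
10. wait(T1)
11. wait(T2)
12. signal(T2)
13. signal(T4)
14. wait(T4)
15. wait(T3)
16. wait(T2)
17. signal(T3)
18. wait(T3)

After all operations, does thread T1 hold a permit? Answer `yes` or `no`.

Step 1: wait(T2) -> count=2 queue=[] holders={T2}
Step 2: wait(T3) -> count=1 queue=[] holders={T2,T3}
Step 3: signal(T2) -> count=2 queue=[] holders={T3}
Step 4: wait(T2) -> count=1 queue=[] holders={T2,T3}
Step 5: signal(T2) -> count=2 queue=[] holders={T3}
Step 6: signal(T3) -> count=3 queue=[] holders={none}
Step 7: wait(T1) -> count=2 queue=[] holders={T1}
Step 8: signal(T1) -> count=3 queue=[] holders={none}
Step 9: wait(T4) -> count=2 queue=[] holders={T4}
Step 10: wait(T1) -> count=1 queue=[] holders={T1,T4}
Step 11: wait(T2) -> count=0 queue=[] holders={T1,T2,T4}
Step 12: signal(T2) -> count=1 queue=[] holders={T1,T4}
Step 13: signal(T4) -> count=2 queue=[] holders={T1}
Step 14: wait(T4) -> count=1 queue=[] holders={T1,T4}
Step 15: wait(T3) -> count=0 queue=[] holders={T1,T3,T4}
Step 16: wait(T2) -> count=0 queue=[T2] holders={T1,T3,T4}
Step 17: signal(T3) -> count=0 queue=[] holders={T1,T2,T4}
Step 18: wait(T3) -> count=0 queue=[T3] holders={T1,T2,T4}
Final holders: {T1,T2,T4} -> T1 in holders

Answer: yes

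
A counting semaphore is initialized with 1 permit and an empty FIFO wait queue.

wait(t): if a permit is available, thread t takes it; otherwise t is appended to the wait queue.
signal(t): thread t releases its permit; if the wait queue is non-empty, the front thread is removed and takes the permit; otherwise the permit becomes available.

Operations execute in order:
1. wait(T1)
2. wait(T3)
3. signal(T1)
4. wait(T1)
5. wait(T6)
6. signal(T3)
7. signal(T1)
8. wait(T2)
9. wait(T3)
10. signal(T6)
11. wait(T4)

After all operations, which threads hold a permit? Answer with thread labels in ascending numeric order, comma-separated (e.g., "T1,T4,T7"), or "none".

Answer: T2

Derivation:
Step 1: wait(T1) -> count=0 queue=[] holders={T1}
Step 2: wait(T3) -> count=0 queue=[T3] holders={T1}
Step 3: signal(T1) -> count=0 queue=[] holders={T3}
Step 4: wait(T1) -> count=0 queue=[T1] holders={T3}
Step 5: wait(T6) -> count=0 queue=[T1,T6] holders={T3}
Step 6: signal(T3) -> count=0 queue=[T6] holders={T1}
Step 7: signal(T1) -> count=0 queue=[] holders={T6}
Step 8: wait(T2) -> count=0 queue=[T2] holders={T6}
Step 9: wait(T3) -> count=0 queue=[T2,T3] holders={T6}
Step 10: signal(T6) -> count=0 queue=[T3] holders={T2}
Step 11: wait(T4) -> count=0 queue=[T3,T4] holders={T2}
Final holders: T2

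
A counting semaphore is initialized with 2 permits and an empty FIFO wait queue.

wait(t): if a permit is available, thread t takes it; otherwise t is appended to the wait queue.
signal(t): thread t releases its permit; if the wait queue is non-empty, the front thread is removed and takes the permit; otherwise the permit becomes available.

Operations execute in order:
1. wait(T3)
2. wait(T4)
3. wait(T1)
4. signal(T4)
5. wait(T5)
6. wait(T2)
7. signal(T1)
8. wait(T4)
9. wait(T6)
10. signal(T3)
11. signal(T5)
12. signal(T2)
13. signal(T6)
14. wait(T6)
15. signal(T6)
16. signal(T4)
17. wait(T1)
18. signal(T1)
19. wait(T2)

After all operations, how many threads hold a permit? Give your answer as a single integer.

Answer: 1

Derivation:
Step 1: wait(T3) -> count=1 queue=[] holders={T3}
Step 2: wait(T4) -> count=0 queue=[] holders={T3,T4}
Step 3: wait(T1) -> count=0 queue=[T1] holders={T3,T4}
Step 4: signal(T4) -> count=0 queue=[] holders={T1,T3}
Step 5: wait(T5) -> count=0 queue=[T5] holders={T1,T3}
Step 6: wait(T2) -> count=0 queue=[T5,T2] holders={T1,T3}
Step 7: signal(T1) -> count=0 queue=[T2] holders={T3,T5}
Step 8: wait(T4) -> count=0 queue=[T2,T4] holders={T3,T5}
Step 9: wait(T6) -> count=0 queue=[T2,T4,T6] holders={T3,T5}
Step 10: signal(T3) -> count=0 queue=[T4,T6] holders={T2,T5}
Step 11: signal(T5) -> count=0 queue=[T6] holders={T2,T4}
Step 12: signal(T2) -> count=0 queue=[] holders={T4,T6}
Step 13: signal(T6) -> count=1 queue=[] holders={T4}
Step 14: wait(T6) -> count=0 queue=[] holders={T4,T6}
Step 15: signal(T6) -> count=1 queue=[] holders={T4}
Step 16: signal(T4) -> count=2 queue=[] holders={none}
Step 17: wait(T1) -> count=1 queue=[] holders={T1}
Step 18: signal(T1) -> count=2 queue=[] holders={none}
Step 19: wait(T2) -> count=1 queue=[] holders={T2}
Final holders: {T2} -> 1 thread(s)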